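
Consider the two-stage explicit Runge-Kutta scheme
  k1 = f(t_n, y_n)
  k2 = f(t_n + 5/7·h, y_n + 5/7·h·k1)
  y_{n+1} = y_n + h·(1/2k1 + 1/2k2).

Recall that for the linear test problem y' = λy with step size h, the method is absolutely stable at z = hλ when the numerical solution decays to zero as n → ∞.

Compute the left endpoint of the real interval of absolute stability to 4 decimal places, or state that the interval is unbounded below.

left endpoint -2.8000.

On y'=λy, z=hλ:
  k1=λy_n ⇒ h·k1=z·y_n;  k2=λ(1+5/7z)y_n ⇒ h·k2=z(1+5/7z)y_n
  y_{n+1}/y_n = 1 + 1/2z + 1/2z(1+5/7z) = 1 + z + 5/14z²
  Hence R(z) = 1 + z + 5/14z².

Solve |R(x)|<1 on ℝ⁻.
x=-0.49: |R|=0.5958
R=1: x+5/14x²=0 ⇒ x=−14/5=-2.8000; min R=1−1/(4·5/14)=0.3000>−1
Confirm numerically:
  x=-2.018: |R|=0.43640 <1
  x=-1.875: |R|=0.38058 <1
  x=-1.783: |R|=0.35239 <1
  x=-2.981: |R|=1.19270 >1
  x=-2.888: |R|=1.09077 >1
Stable set (-2.8000, 0).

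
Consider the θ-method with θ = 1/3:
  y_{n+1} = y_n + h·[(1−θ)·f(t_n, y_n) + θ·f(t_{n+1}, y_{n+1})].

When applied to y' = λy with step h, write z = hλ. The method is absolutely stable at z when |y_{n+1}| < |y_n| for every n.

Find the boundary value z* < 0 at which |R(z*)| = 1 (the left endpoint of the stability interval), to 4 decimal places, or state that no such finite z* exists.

z* = -6.0000.

Test eqn y'=λy, z=hλ:
  y_{n+1} = y_n + z·[2/3·y_n + 1/3·y_{n+1}] ⇒ (1 − 1/3z)y_{n+1} = (1 + 2/3z)y_n
  R(z) = (1 + 2/3z)/(1 − 1/3z).

Need |R(x)|<1, x<0.
x=-0.61: |R|=0.4931
R=−1: 1+2/3x = −1+1/3x ⇒ -1/3x=2 ⇒ x=2/(-1/3)=-6.0000
Confirm numerically:
  x=-3.559: |R|=0.62784 <1
  x=-3.257: |R|=0.56161 <1
  x=-3.201: |R|=0.54862 <1
  x=-6.424: |R|=1.04499 >1
  x=-6.160: |R|=1.01747 >1
So |R|<1 on (-6.0000, 0).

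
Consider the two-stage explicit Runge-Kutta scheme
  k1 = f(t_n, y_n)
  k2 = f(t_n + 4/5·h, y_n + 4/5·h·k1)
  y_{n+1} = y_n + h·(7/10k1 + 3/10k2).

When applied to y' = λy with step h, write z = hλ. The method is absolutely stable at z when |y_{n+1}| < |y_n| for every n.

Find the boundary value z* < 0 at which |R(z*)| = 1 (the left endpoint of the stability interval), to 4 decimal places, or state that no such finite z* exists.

left endpoint -4.1667.

Test eqn y'=λy, z=hλ:
  k1=λy_n ⇒ h·k1=z·y_n;  k2=λ(1+4/5z)y_n ⇒ h·k2=z(1+4/5z)y_n
  y_{n+1}/y_n = 1 + 7/10z + 3/10z(1+4/5z) = 1 + z + 6/25z²
  ⇒ R(z) = 1 + z + 6/25z².

Solve |R(x)|<1 on ℝ⁻.
x=-0.55: |R|=0.5226
R=1: x+6/25x²=0 ⇒ x=−25/6=-4.1667; min R=1−1/(4·6/25)=-0.0417>−1
Confirm numerically:
  x=-3.012: |R|=0.16531 <1
  x=-2.966: |R|=0.14532 <1
  x=-2.802: |R|=0.08229 <1
  x=-2.322: |R|=0.02800 <1
  x=-4.697: |R|=1.59783 >1
  x=-4.628: |R|=1.51241 >1
  x=-4.400: |R|=1.24640 >1
Stable set (-4.1667, 0).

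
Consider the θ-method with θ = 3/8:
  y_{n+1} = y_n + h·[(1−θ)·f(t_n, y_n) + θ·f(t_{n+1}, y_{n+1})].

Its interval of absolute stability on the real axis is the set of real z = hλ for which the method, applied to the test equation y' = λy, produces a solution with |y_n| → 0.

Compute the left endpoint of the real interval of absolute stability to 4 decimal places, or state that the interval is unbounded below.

On y'=λy, z=hλ:
  y_{n+1} = y_n + z·[5/8·y_n + 3/8·y_{n+1}] ⇒ (1 − 3/8z)y_{n+1} = (1 + 5/8z)y_n
  ⇒ R(z) = (1 + 5/8z)/(1 − 3/8z).

Need |R(x)|<1, x<0.
x=-0.75: |R|=0.4146
R=−1: 1+5/8x = −1+3/8x ⇒ -1/4x=2 ⇒ x=2/(-1/4)=-8.0000
Confirm numerically:
  x=-7.670: |R|=0.97872 <1
  x=-6.585: |R|=0.89804 <1
  x=-6.306: |R|=0.87414 <1
  x=-6.267: |R|=0.87068 <1
  x=-8.543: |R|=1.03229 >1
  x=-8.463: |R|=1.02773 >1
  x=-8.191: |R|=1.01173 >1
Interval (-8.0000, 0).

left endpoint -8.0000.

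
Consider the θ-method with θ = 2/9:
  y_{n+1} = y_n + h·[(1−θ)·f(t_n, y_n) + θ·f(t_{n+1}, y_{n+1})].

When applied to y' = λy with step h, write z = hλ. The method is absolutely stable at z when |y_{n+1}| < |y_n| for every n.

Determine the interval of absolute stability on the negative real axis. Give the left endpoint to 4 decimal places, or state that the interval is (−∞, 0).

On y'=λy, z=hλ:
  y_{n+1} = y_n + z·[7/9·y_n + 2/9·y_{n+1}] ⇒ (1 − 2/9z)y_{n+1} = (1 + 7/9z)y_n
  so R(z) = (1 + 7/9z)/(1 − 2/9z).

Solve |R(x)|<1 on ℝ⁻.
x=-1.22: |R|=0.0402
R=−1: 1+7/9x = −1+2/9x ⇒ -5/9x=2 ⇒ x=2/(-5/9)=-3.6000
Confirm numerically:
  x=-3.505: |R|=0.97033 <1
  x=-3.389: |R|=0.93313 <1
  x=-2.791: |R|=0.72260 <1
  x=-2.621: |R|=0.65630 <1
  x=-4.193: |R|=1.17054 >1
  x=-3.817: |R|=1.06523 >1
  x=-3.668: |R|=1.02081 >1
Interval (-3.6000, 0).

(-3.6000, 0).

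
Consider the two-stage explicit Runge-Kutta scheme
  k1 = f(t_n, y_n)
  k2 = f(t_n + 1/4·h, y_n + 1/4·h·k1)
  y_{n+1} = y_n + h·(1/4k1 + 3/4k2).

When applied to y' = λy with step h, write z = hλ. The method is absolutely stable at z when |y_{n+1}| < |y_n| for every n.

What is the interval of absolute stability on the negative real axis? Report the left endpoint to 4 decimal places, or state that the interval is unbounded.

On y'=λy, z=hλ:
  k1=λy_n ⇒ h·k1=z·y_n;  k2=λ(1+1/4z)y_n ⇒ h·k2=z(1+1/4z)y_n
  y_{n+1}/y_n = 1 + 1/4z + 3/4z(1+1/4z) = 1 + z + 3/16z²
  Hence R(z) = 1 + z + 3/16z².

Boundary: |R(x)|=1, x<0.
x=-0.76: |R|=0.3483
R=1: x+3/16x²=0 ⇒ x=−16/3=-5.3333; min R=1−1/(4·3/16)=-0.3333>−1
Confirm numerically:
  x=-3.752: |R|=0.11247 <1
  x=-2.661: |R|=0.33333 <1
  x=-2.433: |R|=0.32310 <1
  x=-5.794: |R|=1.50046 >1
  x=-5.739: |R|=1.43652 >1
Stable set (-5.3333, 0).

z∈(-5.3333,0).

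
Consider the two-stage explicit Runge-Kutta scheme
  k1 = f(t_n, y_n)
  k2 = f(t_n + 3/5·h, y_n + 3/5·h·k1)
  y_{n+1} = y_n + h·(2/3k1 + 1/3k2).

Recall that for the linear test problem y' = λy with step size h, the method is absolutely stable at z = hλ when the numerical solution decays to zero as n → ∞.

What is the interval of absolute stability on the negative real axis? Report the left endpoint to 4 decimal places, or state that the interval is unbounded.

(-5.0000, 0).

On y'=λy, z=hλ:
  k1=λy_n ⇒ h·k1=z·y_n;  k2=λ(1+3/5z)y_n ⇒ h·k2=z(1+3/5z)y_n
  y_{n+1}/y_n = 1 + 2/3z + 1/3z(1+3/5z) = 1 + z + 1/5z²
  R(z) = 1 + z + 1/5z².

Solve |R(x)|<1 on ℝ⁻.
x=-1.45: |R|=0.0295
R=1: x+1/5x²=0 ⇒ x=−5=-5.0000; min R=1−1/(4·1/5)=-0.2500>−1
Confirm numerically:
  x=-4.852: |R|=0.85638 <1
  x=-4.433: |R|=0.49730 <1
  x=-2.807: |R|=0.23115 <1
  x=-2.279: |R|=0.24023 <1
  x=-5.343: |R|=1.36653 >1
  x=-5.217: |R|=1.22642 >1
  x=-5.115: |R|=1.11765 >1
Stable set (-5.0000, 0).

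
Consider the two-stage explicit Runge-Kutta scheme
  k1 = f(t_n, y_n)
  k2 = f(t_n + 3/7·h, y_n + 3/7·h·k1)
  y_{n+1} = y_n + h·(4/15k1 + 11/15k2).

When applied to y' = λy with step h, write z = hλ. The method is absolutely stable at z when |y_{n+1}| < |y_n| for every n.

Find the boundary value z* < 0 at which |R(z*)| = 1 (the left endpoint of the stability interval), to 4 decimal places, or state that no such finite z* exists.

With y'=λy (z=hλ):
  k1=λy_n ⇒ h·k1=z·y_n;  k2=λ(1+3/7z)y_n ⇒ h·k2=z(1+3/7z)y_n
  y_{n+1}/y_n = 1 + 4/15z + 11/15z(1+3/7z) = 1 + z + 11/35z²
  ⇒ R(z) = 1 + z + 11/35z².

Solve |R(x)|<1 on ℝ⁻.
x=-1.54: |R|=0.2054
R=1: x+11/35x²=0 ⇒ x=−35/11=-3.1818; min R=1−1/(4·11/35)=0.2045>−1
Confirm numerically:
  x=-2.941: |R|=0.77741 <1
  x=-2.119: |R|=0.29219 <1
  x=-1.952: |R|=0.24552 <1
  x=-1.624: |R|=0.20489 <1
  x=-3.597: |R|=1.46936 >1
  x=-3.596: |R|=1.46810 >1
Stable set (-3.1818, 0).

left endpoint -3.1818.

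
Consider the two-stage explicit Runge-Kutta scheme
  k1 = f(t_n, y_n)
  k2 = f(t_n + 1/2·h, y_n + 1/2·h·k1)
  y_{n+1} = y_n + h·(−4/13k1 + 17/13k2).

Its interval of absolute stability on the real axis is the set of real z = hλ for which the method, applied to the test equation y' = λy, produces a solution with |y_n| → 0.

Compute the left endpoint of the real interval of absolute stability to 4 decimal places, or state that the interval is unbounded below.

Set f=λy, z=hλ:
  k1=λy_n ⇒ h·k1=z·y_n;  k2=λ(1+1/2z)y_n ⇒ h·k2=z(1+1/2z)y_n
  y_{n+1}/y_n = 1 − 4/13z + 17/13z(1+1/2z) = 1 + z + 17/26z²
  so R(z) = 1 + z + 17/26z².

Solve |R(x)|<1 on ℝ⁻.
x=-1.37: |R|=0.8572
R=1: x+17/26x²=0 ⇒ x=−26/17=-1.5294; min R=1−1/(4·17/26)=0.6176>−1
Confirm numerically:
  x=-0.986: |R|=0.64967 <1
  x=-0.810: |R|=0.61899 <1
  x=-0.793: |R|=0.61817 <1
  x=-1.984: |R|=1.58971 >1
  x=-1.910: |R|=1.47530 >1
So |R|<1 on (-1.5294, 0).

left endpoint -1.5294.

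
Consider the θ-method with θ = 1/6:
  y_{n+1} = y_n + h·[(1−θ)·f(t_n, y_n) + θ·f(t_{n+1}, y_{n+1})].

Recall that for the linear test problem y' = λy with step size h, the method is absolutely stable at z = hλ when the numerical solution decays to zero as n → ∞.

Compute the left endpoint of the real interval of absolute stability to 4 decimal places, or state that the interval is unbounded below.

left endpoint -3.0000.

Set f=λy, z=hλ:
  y_{n+1} = y_n + z·[5/6·y_n + 1/6·y_{n+1}] ⇒ (1 − 1/6z)y_{n+1} = (1 + 5/6z)y_n
  R(z) = (1 + 5/6z)/(1 − 1/6z).

Need |R(x)|<1, x<0.
x=-1.1: |R|=0.0704
R=−1: 1+5/6x = −1+1/6x ⇒ -2/3x=2 ⇒ x=2/(-2/3)=-3.0000
Confirm numerically:
  x=-2.478: |R|=0.75372 <1
  x=-1.979: |R|=0.48816 <1
  x=-1.268: |R|=0.04678 <1
  x=-1.234: |R|=0.02350 <1
  x=-3.332: |R|=1.14231 >1
  x=-3.313: |R|=1.13444 >1
  x=-3.287: |R|=1.12361 >1
Interval (-3.0000, 0).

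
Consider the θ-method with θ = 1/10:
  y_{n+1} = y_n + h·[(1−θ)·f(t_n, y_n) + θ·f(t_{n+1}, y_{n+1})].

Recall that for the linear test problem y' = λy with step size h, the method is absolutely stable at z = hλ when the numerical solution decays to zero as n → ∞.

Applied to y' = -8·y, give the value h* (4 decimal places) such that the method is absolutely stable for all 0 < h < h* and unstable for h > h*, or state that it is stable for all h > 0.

(-2.5000,0); λ=-8 ⇒ h* = (5/2)/8 = 0.3125.

Set f=λy, z=hλ:
  y_{n+1} = y_n + z·[9/10·y_n + 1/10·y_{n+1}] ⇒ (1 − 1/10z)y_{n+1} = (1 + 9/10z)y_n
  so R(z) = (1 + 9/10z)/(1 − 1/10z).

Find x<0 with |R(x)|<1.
x=-0.5: |R|=0.5238
R=−1: 1+9/10x = −1+1/10x ⇒ -4/5x=2 ⇒ x=2/(-4/5)=-2.5000
Confirm numerically:
  x=-1.800: |R|=0.52542 <1
  x=-1.766: |R|=0.50093 <1
  x=-1.051: |R|=0.04895 <1
  x=-2.766: |R|=1.16669 >1
  x=-2.671: |R|=1.10796 >1
  x=-2.573: |R|=1.04645 >1
Stable set (-2.5000, 0).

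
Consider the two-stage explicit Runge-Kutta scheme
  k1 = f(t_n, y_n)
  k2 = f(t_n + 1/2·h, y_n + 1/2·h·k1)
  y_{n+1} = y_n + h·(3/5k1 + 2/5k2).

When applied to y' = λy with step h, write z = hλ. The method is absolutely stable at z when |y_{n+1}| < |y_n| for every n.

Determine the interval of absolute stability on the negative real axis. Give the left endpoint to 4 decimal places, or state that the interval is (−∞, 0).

z∈(-5.0000,0).

Test eqn y'=λy, z=hλ:
  k1=λy_n ⇒ h·k1=z·y_n;  k2=λ(1+1/2z)y_n ⇒ h·k2=z(1+1/2z)y_n
  y_{n+1}/y_n = 1 + 3/5z + 2/5z(1+1/2z) = 1 + z + 1/5z²
  R(z) = 1 + z + 1/5z².

Find x<0 with |R(x)|<1.
x=-1.35: |R|=0.0145
R=1: x+1/5x²=0 ⇒ x=−5=-5.0000; min R=1−1/(4·1/5)=-0.2500>−1
Confirm numerically:
  x=-4.949: |R|=0.94952 <1
  x=-4.693: |R|=0.71185 <1
  x=-3.753: |R|=0.06400 <1
  x=-3.050: |R|=0.18950 <1
  x=-5.124: |R|=1.12708 >1
  x=-5.102: |R|=1.10408 >1
  x=-5.085: |R|=1.08645 >1
So |R|<1 on (-5.0000, 0).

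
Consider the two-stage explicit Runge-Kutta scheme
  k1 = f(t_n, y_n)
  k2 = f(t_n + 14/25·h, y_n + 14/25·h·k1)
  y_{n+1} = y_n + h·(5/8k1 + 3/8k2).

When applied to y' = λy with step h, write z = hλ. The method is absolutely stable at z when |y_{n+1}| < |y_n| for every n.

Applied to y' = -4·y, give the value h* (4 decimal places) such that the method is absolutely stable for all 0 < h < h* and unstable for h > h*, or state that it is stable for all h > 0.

(-4.7619,0); λ=-4 ⇒ h* = (100/21)/4 = 1.1905.

Set f=λy, z=hλ:
  k1=λy_n ⇒ h·k1=z·y_n;  k2=λ(1+14/25z)y_n ⇒ h·k2=z(1+14/25z)y_n
  y_{n+1}/y_n = 1 + 5/8z + 3/8z(1+14/25z) = 1 + z + 21/100z²
  Hence R(z) = 1 + z + 21/100z².

Boundary: |R(x)|=1, x<0.
x=-0.62: |R|=0.4607
R=1: x+21/100x²=0 ⇒ x=−100/21=-4.7619; min R=1−1/(4·21/100)=-0.1905>−1
Confirm numerically:
  x=-3.688: |R|=0.16828 <1
  x=-3.255: |R|=0.03004 <1
  x=-3.035: |R|=0.10064 <1
  x=-5.113: |R|=1.37698 >1
  x=-5.011: |R|=1.26213 >1
  x=-4.798: |R|=1.03637 >1
Stable set (-4.7619, 0).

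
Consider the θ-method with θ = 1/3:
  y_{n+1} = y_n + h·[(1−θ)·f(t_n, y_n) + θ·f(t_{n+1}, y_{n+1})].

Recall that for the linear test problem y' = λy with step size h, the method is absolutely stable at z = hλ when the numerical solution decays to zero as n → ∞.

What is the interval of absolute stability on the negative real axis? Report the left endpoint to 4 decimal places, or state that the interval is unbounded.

Test eqn y'=λy, z=hλ:
  y_{n+1} = y_n + z·[2/3·y_n + 1/3·y_{n+1}] ⇒ (1 − 1/3z)y_{n+1} = (1 + 2/3z)y_n
  ⇒ R(z) = (1 + 2/3z)/(1 − 1/3z).

Need |R(x)|<1, x<0.
x=-1.62: |R|=0.0519
R=−1: 1+2/3x = −1+1/3x ⇒ -1/3x=2 ⇒ x=2/(-1/3)=-6.0000
Confirm numerically:
  x=-5.862: |R|=0.98443 <1
  x=-4.952: |R|=0.86821 <1
  x=-2.925: |R|=0.48101 <1
  x=-6.484: |R|=1.05103 >1
  x=-6.467: |R|=1.04933 >1
Interval (-6.0000, 0).

(-6.0000, 0).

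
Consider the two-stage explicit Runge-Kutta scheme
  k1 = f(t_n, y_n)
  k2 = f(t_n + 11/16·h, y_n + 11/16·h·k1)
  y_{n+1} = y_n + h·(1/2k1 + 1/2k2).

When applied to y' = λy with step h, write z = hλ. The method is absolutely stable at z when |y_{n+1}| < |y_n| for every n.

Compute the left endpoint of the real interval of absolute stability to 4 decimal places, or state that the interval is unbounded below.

On y'=λy, z=hλ:
  k1=λy_n ⇒ h·k1=z·y_n;  k2=λ(1+11/16z)y_n ⇒ h·k2=z(1+11/16z)y_n
  y_{n+1}/y_n = 1 + 1/2z + 1/2z(1+11/16z) = 1 + z + 11/32z²
  Hence R(z) = 1 + z + 11/32z².

Find x<0 with |R(x)|<1.
x=-0.76: |R|=0.4385
R=1: x+11/32x²=0 ⇒ x=−32/11=-2.9091; min R=1−1/(4·11/32)=0.2727>−1
Confirm numerically:
  x=-2.063: |R|=0.39999 <1
  x=-1.851: |R|=0.32676 <1
  x=-1.433: |R|=0.27289 <1
  x=-3.485: |R|=1.68992 >1
  x=-3.449: |R|=1.64011 >1
  x=-3.326: |R|=1.47666 >1
Stable set (-2.9091, 0).

z* = -2.9091.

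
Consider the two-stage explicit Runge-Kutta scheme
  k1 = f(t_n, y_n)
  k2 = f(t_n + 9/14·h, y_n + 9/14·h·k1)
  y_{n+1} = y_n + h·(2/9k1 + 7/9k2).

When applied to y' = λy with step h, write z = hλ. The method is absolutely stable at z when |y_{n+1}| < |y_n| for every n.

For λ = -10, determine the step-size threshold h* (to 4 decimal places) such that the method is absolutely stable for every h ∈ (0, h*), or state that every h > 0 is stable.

(-2.0000,0); λ=-10 ⇒ h* = (2)/10 = 0.2000.

With y'=λy (z=hλ):
  k1=λy_n ⇒ h·k1=z·y_n;  k2=λ(1+9/14z)y_n ⇒ h·k2=z(1+9/14z)y_n
  y_{n+1}/y_n = 1 + 2/9z + 7/9z(1+9/14z) = 1 + z + 1/2z²
  ⇒ R(z) = 1 + z + 1/2z².

Boundary: |R(x)|=1, x<0.
x=-1.53: |R|=0.6404
R=1: x+1/2x²=0 ⇒ x=−2=-2.0000; min R=1−1/(4·1/2)=0.5000>−1
Confirm numerically:
  x=-1.791: |R|=0.81284 <1
  x=-1.552: |R|=0.65235 <1
  x=-1.375: |R|=0.57031 <1
  x=-2.580: |R|=1.74820 >1
  x=-2.338: |R|=1.39512 >1
  x=-2.172: |R|=1.18679 >1
Interval (-2.0000, 0).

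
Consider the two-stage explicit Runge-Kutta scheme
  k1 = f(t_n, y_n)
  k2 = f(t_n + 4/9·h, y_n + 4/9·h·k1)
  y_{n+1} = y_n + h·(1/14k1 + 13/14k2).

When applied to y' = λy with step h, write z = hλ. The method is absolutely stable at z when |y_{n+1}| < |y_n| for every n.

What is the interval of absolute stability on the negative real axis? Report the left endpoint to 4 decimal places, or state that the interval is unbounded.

z∈(-2.4231,0).

Test eqn y'=λy, z=hλ:
  k1=λy_n ⇒ h·k1=z·y_n;  k2=λ(1+4/9z)y_n ⇒ h·k2=z(1+4/9z)y_n
  y_{n+1}/y_n = 1 + 1/14z + 13/14z(1+4/9z) = 1 + z + 26/63z²
  so R(z) = 1 + z + 26/63z².

Find x<0 with |R(x)|<1.
x=-1.51: |R|=0.4310
R=1: x+26/63x²=0 ⇒ x=−63/26=-2.4231; min R=1−1/(4·26/63)=0.3942>−1
Confirm numerically:
  x=-1.857: |R|=0.56617 <1
  x=-1.658: |R|=0.47649 <1
  x=-1.527: |R|=0.43530 <1
  x=-2.848: |R|=1.49944 >1
  x=-2.808: |R|=1.44607 >1
  x=-2.806: |R|=1.44344 >1
Interval (-2.4231, 0).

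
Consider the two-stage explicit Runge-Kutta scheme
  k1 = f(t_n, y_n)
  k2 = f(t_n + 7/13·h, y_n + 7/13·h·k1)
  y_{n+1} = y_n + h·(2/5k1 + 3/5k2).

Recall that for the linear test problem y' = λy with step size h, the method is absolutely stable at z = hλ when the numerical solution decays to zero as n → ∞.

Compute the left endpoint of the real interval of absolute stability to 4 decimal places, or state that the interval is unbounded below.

left endpoint -3.0952.

Set f=λy, z=hλ:
  k1=λy_n ⇒ h·k1=z·y_n;  k2=λ(1+7/13z)y_n ⇒ h·k2=z(1+7/13z)y_n
  y_{n+1}/y_n = 1 + 2/5z + 3/5z(1+7/13z) = 1 + z + 21/65z²
  so R(z) = 1 + z + 21/65z².

Boundary: |R(x)|=1, x<0.
x=-0.35: |R|=0.6896
R=1: x+21/65x²=0 ⇒ x=−65/21=-3.0952; min R=1−1/(4·21/65)=0.2262>−1
Confirm numerically:
  x=-2.988: |R|=0.89648 <1
  x=-2.005: |R|=0.29378 <1
  x=-1.712: |R|=0.23492 <1
  x=-3.437: |R|=1.37950 >1
  x=-3.422: |R|=1.36126 >1
Stable set (-3.0952, 0).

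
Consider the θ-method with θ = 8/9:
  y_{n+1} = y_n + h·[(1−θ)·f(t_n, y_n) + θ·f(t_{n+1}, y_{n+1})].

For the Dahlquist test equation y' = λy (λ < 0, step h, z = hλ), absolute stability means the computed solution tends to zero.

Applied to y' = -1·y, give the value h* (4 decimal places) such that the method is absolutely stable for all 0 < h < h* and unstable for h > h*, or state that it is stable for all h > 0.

On y'=λy, z=hλ:
  y_{n+1} = y_n + z·[1/9·y_n + 8/9·y_{n+1}] ⇒ (1 − 8/9z)y_{n+1} = (1 + 1/9z)y_n
  so R(z) = (1 + 1/9z)/(1 − 8/9z).

Need |R(x)|<1, x<0.
x=-0.58: |R|=0.6173
x=-2: |R|=0.2800
x=-10: |R|=0.0112
x=-100: |R|=0.1125
θ=8/9≥1/2 ⇒ |1+1/9x|<|1−8/9x| ∀x<0 ⇒ stable on all of ℝ⁻.

interval (−∞, 0). Any h>0 works for λ=-1.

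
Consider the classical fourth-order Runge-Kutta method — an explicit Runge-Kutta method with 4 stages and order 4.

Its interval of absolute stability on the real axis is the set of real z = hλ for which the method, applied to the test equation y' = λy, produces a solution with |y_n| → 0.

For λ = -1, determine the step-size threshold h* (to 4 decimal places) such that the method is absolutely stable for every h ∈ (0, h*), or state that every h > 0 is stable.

On y'=λy, z=hλ:
  order 4, 4-stage ⇒ R(z)=1+z+z^2/2+z^3/6+z^4/24
  (e.g. R(-0.97)=0.38523, |R|=0.38523)

Solve |R(x)|<1 on ℝ⁻.
x=-0.97: |R|=0.3852
|R(-3.1)|=1.5878 |R(-1.89)|=0.3025
Bisect:
  x_lo=-3.3511 |R|=2.2464  x_hi=-0.1565 |R|=0.8551
  mid=-1.75383 |R|=0.27924 →hi
  mid=-2.55248 |R|=0.70210 →hi
  mid=-2.95180 |R|=1.28147 →lo
  mid=-2.75214 |R|=0.95115 →hi
  mid=-2.85197 |R|=1.10527 →lo
  mid=-2.80206 |R|=1.02557 →lo
  mid=-2.77710 |R|=0.98771 →hi
  mid=-2.78958 |R|=1.00648 →lo
  mid=-2.78334 |R|=0.99705 →hi
  mid=-2.78646 |R|=1.00176 →lo
  ...
  [-2.78548,-2.78529] ⇒ x*=-2.7853
Stable set (-2.7853, 0).

(-2.7853,0); λ=-1 ⇒ h* = 2.7853.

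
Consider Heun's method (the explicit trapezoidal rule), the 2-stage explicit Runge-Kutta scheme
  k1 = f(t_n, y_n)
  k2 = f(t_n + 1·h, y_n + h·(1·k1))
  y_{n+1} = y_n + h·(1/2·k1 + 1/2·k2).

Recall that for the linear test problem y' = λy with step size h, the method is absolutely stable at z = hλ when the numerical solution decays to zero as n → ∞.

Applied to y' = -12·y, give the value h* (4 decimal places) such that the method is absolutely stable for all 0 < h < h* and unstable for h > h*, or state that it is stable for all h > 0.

Set f=λy, z=hλ:
  order 2, 2-stage ⇒ R(z)=1+z+z^2/2
  (e.g. R(-1.27)=0.53645, |R|=0.53645)

Find x<0 with |R(x)|<1.
x=-1.27: |R|=0.5364
|R(-1.42)|=0.5882 |R(-1.32)|=0.5512 |R(-0.66)|=0.5578
Bisect:
  x_lo=-2.8612 |R|=2.2321  x_hi=-0.2148 |R|=0.8083
  mid=-1.53801 |R|=0.64473 →hi
  mid=-2.19963 |R|=1.21955 →lo
  mid=-1.86882 |R|=0.87743 →hi
  mid=-2.03423 |R|=1.03481 →lo
  mid=-1.95152 |R|=0.95270 →hi
  mid=-1.99287 |R|=0.99290 →hi
  mid=-2.01355 |R|=1.01364 →lo
  mid=-2.00321 |R|=1.00322 →lo
  mid=-1.99804 |R|=0.99805 →hi
  mid=-2.00063 |R|=1.00063 →lo
  ...
  [-2.00014,-1.99998] ⇒ x*=-2.0000
So |R|<1 on (-2.0000, 0).

(-2.0000,0); λ=-12 ⇒ h* = 0.1667.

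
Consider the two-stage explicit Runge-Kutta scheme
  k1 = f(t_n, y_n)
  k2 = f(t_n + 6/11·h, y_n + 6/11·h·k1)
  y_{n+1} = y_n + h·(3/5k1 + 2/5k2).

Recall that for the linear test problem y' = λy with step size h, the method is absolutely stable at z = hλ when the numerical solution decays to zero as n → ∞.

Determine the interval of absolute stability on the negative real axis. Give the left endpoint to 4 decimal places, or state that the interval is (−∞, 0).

On y'=λy, z=hλ:
  k1=λy_n ⇒ h·k1=z·y_n;  k2=λ(1+6/11z)y_n ⇒ h·k2=z(1+6/11z)y_n
  y_{n+1}/y_n = 1 + 3/5z + 2/5z(1+6/11z) = 1 + z + 12/55z²
  Hence R(z) = 1 + z + 12/55z².

Find x<0 with |R(x)|<1.
x=-1.05: |R|=0.1905
R=1: x+12/55x²=0 ⇒ x=−55/12=-4.5833; min R=1−1/(4·12/55)=-0.1458>−1
Confirm numerically:
  x=-3.780: |R|=0.33747 <1
  x=-3.515: |R|=0.18069 <1
  x=-1.983: |R|=0.12505 <1
  x=-5.130: |R|=1.61187 >1
  x=-4.622: |R|=1.03899 >1
So |R|<1 on (-4.5833, 0).

z∈(-4.5833,0).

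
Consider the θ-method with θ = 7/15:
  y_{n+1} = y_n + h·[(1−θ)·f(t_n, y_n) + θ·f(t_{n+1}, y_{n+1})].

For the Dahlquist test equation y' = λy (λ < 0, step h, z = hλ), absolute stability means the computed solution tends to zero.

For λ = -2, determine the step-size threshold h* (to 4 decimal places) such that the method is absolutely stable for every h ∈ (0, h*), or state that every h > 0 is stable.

Set f=λy, z=hλ:
  y_{n+1} = y_n + z·[8/15·y_n + 7/15·y_{n+1}] ⇒ (1 − 7/15z)y_{n+1} = (1 + 8/15z)y_n
  R(z) = (1 + 8/15z)/(1 − 7/15z).

Need |R(x)|<1, x<0.
x=-1.71: |R|=0.0489
R=−1: 1+8/15x = −1+7/15x ⇒ -1/15x=2 ⇒ x=2/(-1/15)=-30.0000
Confirm numerically:
  x=-18.958: |R|=0.92524 <1
  x=-16.640: |R|=0.89839 <1
  x=-16.081: |R|=0.89089 <1
  x=-30.197: |R|=1.00087 >1
  x=-30.184: |R|=1.00081 >1
So |R|<1 on (-30.0000, 0).

(-30.0000,0); λ=-2 ⇒ h* = (30)/2 = 15.0000.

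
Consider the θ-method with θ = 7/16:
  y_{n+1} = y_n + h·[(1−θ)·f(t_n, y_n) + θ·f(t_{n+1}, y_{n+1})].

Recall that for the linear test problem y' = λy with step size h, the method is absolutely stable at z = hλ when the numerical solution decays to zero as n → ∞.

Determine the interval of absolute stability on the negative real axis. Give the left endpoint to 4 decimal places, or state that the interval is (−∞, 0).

(-16.0000, 0).

On y'=λy, z=hλ:
  y_{n+1} = y_n + z·[9/16·y_n + 7/16·y_{n+1}] ⇒ (1 − 7/16z)y_{n+1} = (1 + 9/16z)y_n
  Hence R(z) = (1 + 9/16z)/(1 − 7/16z).

Find x<0 with |R(x)|<1.
x=-1.01: |R|=0.2995
R=−1: 1+9/16x = −1+7/16x ⇒ -1/8x=2 ⇒ x=2/(-1/8)=-16.0000
Confirm numerically:
  x=-12.264: |R|=0.92664 <1
  x=-10.606: |R|=0.88045 <1
  x=-8.174: |R|=0.78623 <1
  x=-16.592: |R|=1.00896 >1
  x=-16.484: |R|=1.00737 >1
So |R|<1 on (-16.0000, 0).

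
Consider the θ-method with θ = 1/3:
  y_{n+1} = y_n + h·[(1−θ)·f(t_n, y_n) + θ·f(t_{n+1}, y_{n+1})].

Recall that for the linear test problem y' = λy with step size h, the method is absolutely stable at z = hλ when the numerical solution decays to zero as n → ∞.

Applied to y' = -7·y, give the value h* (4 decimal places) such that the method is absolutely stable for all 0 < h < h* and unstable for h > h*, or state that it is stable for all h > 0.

On y'=λy, z=hλ:
  y_{n+1} = y_n + z·[2/3·y_n + 1/3·y_{n+1}] ⇒ (1 − 1/3z)y_{n+1} = (1 + 2/3z)y_n
  ⇒ R(z) = (1 + 2/3z)/(1 − 1/3z).

Boundary: |R(x)|=1, x<0.
x=-1.27: |R|=0.1077
R=−1: 1+2/3x = −1+1/3x ⇒ -1/3x=2 ⇒ x=2/(-1/3)=-6.0000
Confirm numerically:
  x=-5.352: |R|=0.92241 <1
  x=-3.944: |R|=0.70392 <1
  x=-3.916: |R|=0.69867 <1
  x=-3.481: |R|=0.61133 <1
  x=-6.555: |R|=1.05808 >1
  x=-6.256: |R|=1.02766 >1
  x=-6.080: |R|=1.00881 >1
Stable set (-6.0000, 0).

(-6.0000,0); λ=-7 ⇒ h* = (6)/7 = 0.8571.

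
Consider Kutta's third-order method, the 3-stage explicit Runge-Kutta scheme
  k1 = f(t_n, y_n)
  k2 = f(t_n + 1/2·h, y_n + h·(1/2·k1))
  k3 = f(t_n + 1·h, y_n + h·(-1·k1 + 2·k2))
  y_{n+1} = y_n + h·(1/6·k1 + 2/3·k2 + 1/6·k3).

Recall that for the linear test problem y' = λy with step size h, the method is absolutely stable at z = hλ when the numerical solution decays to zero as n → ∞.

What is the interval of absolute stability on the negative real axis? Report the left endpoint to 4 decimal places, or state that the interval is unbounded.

z∈(-2.5127,0).

On y'=λy, z=hλ:
  order 3, 3-stage ⇒ R(z)=1+z+z^2/2+z^3/6
  (e.g. R(-0.72)=0.47699, |R|=0.47699)

Solve |R(x)|<1 on ℝ⁻.
x=-0.72: |R|=0.4770
|R(-2.35)|=0.7517 |R(-1.41)|=0.1168 |R(-0.55)|=0.5735
Bisect:
  x_lo=-3.3778 |R|=3.0963  x_hi=-0.2988 |R|=0.7414
  mid=-1.83833 |R|=0.18403 →hi
  mid=-2.60807 |R|=1.16375 →lo
  mid=-2.22320 |R|=0.58330 →hi
  mid=-2.41564 |R|=0.84731 →hi
  mid=-2.51185 |R|=0.99853 →hi
  mid=-2.55996 |R|=1.07934 →lo
  mid=-2.53591 |R|=1.03849 →lo
  ...
  [-2.51279,-2.51261] ⇒ x*=-2.5127
So |R|<1 on (-2.5127, 0).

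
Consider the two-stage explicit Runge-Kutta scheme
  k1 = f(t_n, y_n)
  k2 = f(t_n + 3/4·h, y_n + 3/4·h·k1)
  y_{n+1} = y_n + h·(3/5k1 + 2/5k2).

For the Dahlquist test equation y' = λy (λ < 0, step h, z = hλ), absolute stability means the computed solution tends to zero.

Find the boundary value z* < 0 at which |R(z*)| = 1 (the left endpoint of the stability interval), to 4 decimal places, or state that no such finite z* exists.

z* = -3.3333.

On y'=λy, z=hλ:
  k1=λy_n ⇒ h·k1=z·y_n;  k2=λ(1+3/4z)y_n ⇒ h·k2=z(1+3/4z)y_n
  y_{n+1}/y_n = 1 + 3/5z + 2/5z(1+3/4z) = 1 + z + 3/10z²
  Hence R(z) = 1 + z + 3/10z².

Find x<0 with |R(x)|<1.
x=-0.44: |R|=0.6181
R=1: x+3/10x²=0 ⇒ x=−10/3=-3.3333; min R=1−1/(4·3/10)=0.1667>−1
Confirm numerically:
  x=-3.089: |R|=0.77358 <1
  x=-2.498: |R|=0.37400 <1
  x=-2.098: |R|=0.22248 <1
  x=-3.663: |R|=1.36227 >1
  x=-3.611: |R|=1.30080 >1
  x=-3.399: |R|=1.06696 >1
Interval (-3.3333, 0).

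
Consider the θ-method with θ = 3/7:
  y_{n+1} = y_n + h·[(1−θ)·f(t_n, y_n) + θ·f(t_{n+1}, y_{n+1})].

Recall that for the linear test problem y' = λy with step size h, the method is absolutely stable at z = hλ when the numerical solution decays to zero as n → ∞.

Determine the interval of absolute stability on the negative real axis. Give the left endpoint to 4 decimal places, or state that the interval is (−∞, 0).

Test eqn y'=λy, z=hλ:
  y_{n+1} = y_n + z·[4/7·y_n + 3/7·y_{n+1}] ⇒ (1 − 3/7z)y_{n+1} = (1 + 4/7z)y_n
  R(z) = (1 + 4/7z)/(1 − 3/7z).

Solve |R(x)|<1 on ℝ⁻.
x=-1.73: |R|=0.0066
R=−1: 1+4/7x = −1+3/7x ⇒ -1/7x=2 ⇒ x=2/(-1/7)=-14.0000
Confirm numerically:
  x=-9.900: |R|=0.88828 <1
  x=-9.309: |R|=0.86569 <1
  x=-7.971: |R|=0.80497 <1
  x=-6.301: |R|=0.70278 <1
  x=-14.541: |R|=1.01069 >1
  x=-14.227: |R|=1.00457 >1
So |R|<1 on (-14.0000, 0).

(-14.0000, 0).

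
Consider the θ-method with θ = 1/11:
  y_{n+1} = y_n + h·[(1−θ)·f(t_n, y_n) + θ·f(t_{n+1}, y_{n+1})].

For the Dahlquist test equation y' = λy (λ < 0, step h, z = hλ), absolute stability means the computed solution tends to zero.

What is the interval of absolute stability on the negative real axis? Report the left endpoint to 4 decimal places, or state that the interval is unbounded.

(-2.4444, 0).

On y'=λy, z=hλ:
  y_{n+1} = y_n + z·[10/11·y_n + 1/11·y_{n+1}] ⇒ (1 − 1/11z)y_{n+1} = (1 + 10/11z)y_n
  ⇒ R(z) = (1 + 10/11z)/(1 − 1/11z).

Find x<0 with |R(x)|<1.
x=-0.49: |R|=0.5309
R=−1: 1+10/11x = −1+1/11x ⇒ -9/11x=2 ⇒ x=2/(-9/11)=-2.4444
Confirm numerically:
  x=-1.950: |R|=0.65637 <1
  x=-1.767: |R|=0.52244 <1
  x=-1.611: |R|=0.40520 <1
  x=-0.982: |R|=0.09848 <1
  x=-2.928: |R|=1.31246 >1
  x=-2.604: |R|=1.10556 >1
  x=-2.539: |R|=1.06286 >1
So |R|<1 on (-2.4444, 0).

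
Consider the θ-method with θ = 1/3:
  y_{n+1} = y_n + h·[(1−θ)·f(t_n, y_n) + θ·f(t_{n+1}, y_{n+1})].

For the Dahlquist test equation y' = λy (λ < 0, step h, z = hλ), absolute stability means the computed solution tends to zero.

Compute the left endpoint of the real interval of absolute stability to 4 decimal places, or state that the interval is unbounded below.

left endpoint -6.0000.

Test eqn y'=λy, z=hλ:
  y_{n+1} = y_n + z·[2/3·y_n + 1/3·y_{n+1}] ⇒ (1 − 1/3z)y_{n+1} = (1 + 2/3z)y_n
  so R(z) = (1 + 2/3z)/(1 − 1/3z).

Solve |R(x)|<1 on ℝ⁻.
x=-1.18: |R|=0.1531
R=−1: 1+2/3x = −1+1/3x ⇒ -1/3x=2 ⇒ x=2/(-1/3)=-6.0000
Confirm numerically:
  x=-5.314: |R|=0.91749 <1
  x=-4.602: |R|=0.81610 <1
  x=-3.869: |R|=0.68977 <1
  x=-3.610: |R|=0.63843 <1
  x=-6.336: |R|=1.03599 >1
  x=-6.178: |R|=1.01939 >1
So |R|<1 on (-6.0000, 0).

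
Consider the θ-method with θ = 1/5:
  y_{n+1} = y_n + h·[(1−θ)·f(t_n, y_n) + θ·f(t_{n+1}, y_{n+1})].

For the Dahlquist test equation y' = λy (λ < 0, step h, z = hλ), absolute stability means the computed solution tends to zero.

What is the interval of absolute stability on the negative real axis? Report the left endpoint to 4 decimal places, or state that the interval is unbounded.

(-3.3333, 0).

With y'=λy (z=hλ):
  y_{n+1} = y_n + z·[4/5·y_n + 1/5·y_{n+1}] ⇒ (1 − 1/5z)y_{n+1} = (1 + 4/5z)y_n
  ⇒ R(z) = (1 + 4/5z)/(1 − 1/5z).

Find x<0 with |R(x)|<1.
x=-1.08: |R|=0.1118
R=−1: 1+4/5x = −1+1/5x ⇒ -3/5x=2 ⇒ x=2/(-3/5)=-3.3333
Confirm numerically:
  x=-3.294: |R|=0.98577 <1
  x=-2.539: |R|=0.68391 <1
  x=-1.942: |R|=0.39873 <1
  x=-1.762: |R|=0.30287 <1
  x=-3.701: |R|=1.12677 >1
  x=-3.685: |R|=1.12147 >1
  x=-3.684: |R|=1.12114 >1
Stable set (-3.3333, 0).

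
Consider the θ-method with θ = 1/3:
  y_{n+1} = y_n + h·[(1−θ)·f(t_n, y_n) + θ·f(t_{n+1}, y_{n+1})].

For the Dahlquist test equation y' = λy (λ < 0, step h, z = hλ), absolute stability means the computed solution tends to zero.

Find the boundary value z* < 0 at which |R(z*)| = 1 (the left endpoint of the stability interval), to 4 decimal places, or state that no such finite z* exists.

z* = -6.0000.

Set f=λy, z=hλ:
  y_{n+1} = y_n + z·[2/3·y_n + 1/3·y_{n+1}] ⇒ (1 − 1/3z)y_{n+1} = (1 + 2/3z)y_n
  R(z) = (1 + 2/3z)/(1 − 1/3z).

Find x<0 with |R(x)|<1.
x=-1.54: |R|=0.0176
R=−1: 1+2/3x = −1+1/3x ⇒ -1/3x=2 ⇒ x=2/(-1/3)=-6.0000
Confirm numerically:
  x=-5.731: |R|=0.96919 <1
  x=-5.566: |R|=0.94933 <1
  x=-5.529: |R|=0.94478 <1
  x=-3.006: |R|=0.50150 <1
  x=-6.477: |R|=1.05033 >1
  x=-6.224: |R|=1.02428 >1
  x=-6.170: |R|=1.01854 >1
Interval (-6.0000, 0).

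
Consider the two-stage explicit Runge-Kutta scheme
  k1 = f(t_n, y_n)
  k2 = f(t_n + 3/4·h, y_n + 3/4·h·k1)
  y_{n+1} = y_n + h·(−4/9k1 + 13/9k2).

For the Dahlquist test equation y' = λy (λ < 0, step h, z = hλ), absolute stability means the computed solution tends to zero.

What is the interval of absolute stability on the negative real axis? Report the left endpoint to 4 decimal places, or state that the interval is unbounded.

z∈(-0.9231,0).

On y'=λy, z=hλ:
  k1=λy_n ⇒ h·k1=z·y_n;  k2=λ(1+3/4z)y_n ⇒ h·k2=z(1+3/4z)y_n
  y_{n+1}/y_n = 1 − 4/9z + 13/9z(1+3/4z) = 1 + z + 13/12z²
  so R(z) = 1 + z + 13/12z².

Find x<0 with |R(x)|<1.
x=-1.77: |R|=2.6240
R=1: x+13/12x²=0 ⇒ x=−12/13=-0.9231; min R=1−1/(4·13/12)=0.7692>−1
Confirm numerically:
  x=-0.855: |R|=0.93694 <1
  x=-0.707: |R|=0.83450 <1
  x=-0.489: |R|=0.77005 <1
  x=-0.393: |R|=0.77432 <1
  x=-1.358: |R|=1.63984 >1
  x=-1.339: |R|=1.60333 >1
Interval (-0.9231, 0).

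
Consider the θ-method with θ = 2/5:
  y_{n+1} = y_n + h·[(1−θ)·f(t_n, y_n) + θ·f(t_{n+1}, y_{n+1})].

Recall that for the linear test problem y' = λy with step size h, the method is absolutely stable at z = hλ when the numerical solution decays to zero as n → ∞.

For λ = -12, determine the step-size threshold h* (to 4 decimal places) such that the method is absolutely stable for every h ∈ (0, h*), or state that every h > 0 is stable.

(-10.0000,0); λ=-12 ⇒ h* = (10)/12 = 0.8333.

Test eqn y'=λy, z=hλ:
  y_{n+1} = y_n + z·[3/5·y_n + 2/5·y_{n+1}] ⇒ (1 − 2/5z)y_{n+1} = (1 + 3/5z)y_n
  so R(z) = (1 + 3/5z)/(1 − 2/5z).

Boundary: |R(x)|=1, x<0.
x=-1.18: |R|=0.1984
R=−1: 1+3/5x = −1+2/5x ⇒ -1/5x=2 ⇒ x=2/(-1/5)=-10.0000
Confirm numerically:
  x=-9.235: |R|=0.96741 <1
  x=-7.458: |R|=0.87236 <1
  x=-6.689: |R|=0.81984 <1
  x=-5.163: |R|=0.68439 <1
  x=-10.598: |R|=1.02283 >1
  x=-10.542: |R|=1.02078 >1
Stable set (-10.0000, 0).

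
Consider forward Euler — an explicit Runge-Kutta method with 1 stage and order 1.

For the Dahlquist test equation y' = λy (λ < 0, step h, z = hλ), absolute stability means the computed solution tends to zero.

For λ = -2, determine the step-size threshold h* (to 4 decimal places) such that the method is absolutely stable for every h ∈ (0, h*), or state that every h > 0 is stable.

(-2.0000,0); λ=-2 ⇒ h* = 1.0000.

With y'=λy (z=hλ):
  order 1, 1-stage ⇒ R(z)=1+z
  (e.g. R(-1.03)=-0.03000, |R|=0.03000)

Solve |R(x)|<1 on ℝ⁻.
x=-1.03: |R|=0.0300
|R(-2.33)|=1.3300 |R(-2.27)|=1.2700 |R(-1.41)|=0.4100
Bisect:
  x_lo=-2.7328 |R|=1.7328  x_hi=-0.2792 |R|=0.7208
  mid=-1.50602 |R|=0.50602 →hi
  mid=-2.11942 |R|=1.11942 →lo
  mid=-1.81272 |R|=0.81272 →hi
  mid=-1.96607 |R|=0.96607 →hi
  mid=-2.04274 |R|=1.04274 →lo
  mid=-2.00440 |R|=1.00440 →lo
  mid=-1.98523 |R|=0.98523 →hi
  ...
  [-2.00006,-1.99991] ⇒ x*=-2.0000
So |R|<1 on (-2.0000, 0).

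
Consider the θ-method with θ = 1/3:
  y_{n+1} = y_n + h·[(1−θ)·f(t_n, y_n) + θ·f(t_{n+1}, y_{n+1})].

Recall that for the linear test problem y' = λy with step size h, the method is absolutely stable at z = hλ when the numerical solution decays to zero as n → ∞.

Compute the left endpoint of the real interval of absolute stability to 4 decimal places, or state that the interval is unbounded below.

On y'=λy, z=hλ:
  y_{n+1} = y_n + z·[2/3·y_n + 1/3·y_{n+1}] ⇒ (1 − 1/3z)y_{n+1} = (1 + 2/3z)y_n
  Hence R(z) = (1 + 2/3z)/(1 − 1/3z).

Find x<0 with |R(x)|<1.
x=-0.89: |R|=0.3136
R=−1: 1+2/3x = −1+1/3x ⇒ -1/3x=2 ⇒ x=2/(-1/3)=-6.0000
Confirm numerically:
  x=-5.120: |R|=0.89163 <1
  x=-4.298: |R|=0.76679 <1
  x=-3.145: |R|=0.53539 <1
  x=-6.488: |R|=1.05143 >1
  x=-6.223: |R|=1.02418 >1
So |R|<1 on (-6.0000, 0).

left endpoint -6.0000.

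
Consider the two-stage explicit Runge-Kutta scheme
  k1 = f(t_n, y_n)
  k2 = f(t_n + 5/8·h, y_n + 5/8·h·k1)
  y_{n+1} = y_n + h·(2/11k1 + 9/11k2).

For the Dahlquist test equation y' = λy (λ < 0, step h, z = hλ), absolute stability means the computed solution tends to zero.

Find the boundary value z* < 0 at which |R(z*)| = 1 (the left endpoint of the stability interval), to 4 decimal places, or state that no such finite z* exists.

On y'=λy, z=hλ:
  k1=λy_n ⇒ h·k1=z·y_n;  k2=λ(1+5/8z)y_n ⇒ h·k2=z(1+5/8z)y_n
  y_{n+1}/y_n = 1 + 2/11z + 9/11z(1+5/8z) = 1 + z + 45/88z²
  Hence R(z) = 1 + z + 45/88z².

Solve |R(x)|<1 on ℝ⁻.
x=-1.3: |R|=0.5642
R=1: x+45/88x²=0 ⇒ x=−88/45=-1.9556; min R=1−1/(4·45/88)=0.5111>−1
Confirm numerically:
  x=-1.674: |R|=0.75898 <1
  x=-1.312: |R|=0.56823 <1
  x=-1.243: |R|=0.54708 <1
  x=-1.160: |R|=0.52809 <1
  x=-2.494: |R|=1.68670 >1
  x=-2.488: |R|=1.67741 >1
  x=-2.467: |R|=1.64520 >1
Interval (-1.9556, 0).

z* = -1.9556.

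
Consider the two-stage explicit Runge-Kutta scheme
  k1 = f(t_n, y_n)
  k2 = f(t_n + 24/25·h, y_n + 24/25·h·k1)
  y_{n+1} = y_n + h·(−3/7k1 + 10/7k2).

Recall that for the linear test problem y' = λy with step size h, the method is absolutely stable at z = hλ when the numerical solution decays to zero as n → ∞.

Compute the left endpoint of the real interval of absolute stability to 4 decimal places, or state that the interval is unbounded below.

z* = -0.7292.

With y'=λy (z=hλ):
  k1=λy_n ⇒ h·k1=z·y_n;  k2=λ(1+24/25z)y_n ⇒ h·k2=z(1+24/25z)y_n
  y_{n+1}/y_n = 1 − 3/7z + 10/7z(1+24/25z) = 1 + z + 48/35z²
  R(z) = 1 + z + 48/35z².

Boundary: |R(x)|=1, x<0.
x=-1.44: |R|=2.4038
R=1: x+48/35x²=0 ⇒ x=−35/48=-0.7292; min R=1−1/(4·48/35)=0.8177>−1
Confirm numerically:
  x=-0.463: |R|=0.83099 <1
  x=-0.387: |R|=0.81840 <1
  x=-0.373: |R|=0.81781 <1
  x=-1.294: |R|=2.00237 >1
  x=-1.193: |R|=1.75888 >1
  x=-1.112: |R|=1.58383 >1
Stable set (-0.7292, 0).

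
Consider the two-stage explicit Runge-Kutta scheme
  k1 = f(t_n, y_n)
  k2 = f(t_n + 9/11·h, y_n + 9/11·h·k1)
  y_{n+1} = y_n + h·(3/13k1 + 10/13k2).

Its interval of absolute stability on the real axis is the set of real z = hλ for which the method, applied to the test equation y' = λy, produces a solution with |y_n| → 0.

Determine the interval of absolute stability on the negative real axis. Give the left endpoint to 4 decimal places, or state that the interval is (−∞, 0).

(-1.5889, 0).

With y'=λy (z=hλ):
  k1=λy_n ⇒ h·k1=z·y_n;  k2=λ(1+9/11z)y_n ⇒ h·k2=z(1+9/11z)y_n
  y_{n+1}/y_n = 1 + 3/13z + 10/13z(1+9/11z) = 1 + z + 90/143z²
  Hence R(z) = 1 + z + 90/143z².

Solve |R(x)|<1 on ℝ⁻.
x=-1.49: |R|=0.9073
R=1: x+90/143x²=0 ⇒ x=−143/90=-1.5889; min R=1−1/(4·90/143)=0.6028>−1
Confirm numerically:
  x=-1.300: |R|=0.76364 <1
  x=-1.136: |R|=0.67620 <1
  x=-1.105: |R|=0.66348 <1
  x=-0.813: |R|=0.60299 <1
  x=-2.118: |R|=1.70531 >1
  x=-2.092: |R|=1.66242 >1
  x=-1.846: |R|=1.29872 >1
Interval (-1.5889, 0).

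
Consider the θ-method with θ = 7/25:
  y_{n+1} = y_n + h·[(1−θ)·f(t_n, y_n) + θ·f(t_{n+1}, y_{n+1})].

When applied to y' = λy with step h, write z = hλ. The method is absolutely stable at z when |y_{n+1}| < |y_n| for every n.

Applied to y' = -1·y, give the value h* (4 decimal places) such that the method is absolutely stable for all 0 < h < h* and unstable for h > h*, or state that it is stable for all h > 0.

Test eqn y'=λy, z=hλ:
  y_{n+1} = y_n + z·[18/25·y_n + 7/25·y_{n+1}] ⇒ (1 − 7/25z)y_{n+1} = (1 + 18/25z)y_n
  so R(z) = (1 + 18/25z)/(1 − 7/25z).

Need |R(x)|<1, x<0.
x=-0.71: |R|=0.4077
R=−1: 1+18/25x = −1+7/25x ⇒ -11/25x=2 ⇒ x=2/(-11/25)=-4.5455
Confirm numerically:
  x=-4.178: |R|=0.92549 <1
  x=-3.794: |R|=0.83968 <1
  x=-3.721: |R|=0.82234 <1
  x=-5.060: |R|=1.09368 >1
  x=-4.849: |R|=1.05665 >1
Stable set (-4.5455, 0).

(-4.5455,0); λ=-1 ⇒ h* = (50/11)/1 = 4.5455.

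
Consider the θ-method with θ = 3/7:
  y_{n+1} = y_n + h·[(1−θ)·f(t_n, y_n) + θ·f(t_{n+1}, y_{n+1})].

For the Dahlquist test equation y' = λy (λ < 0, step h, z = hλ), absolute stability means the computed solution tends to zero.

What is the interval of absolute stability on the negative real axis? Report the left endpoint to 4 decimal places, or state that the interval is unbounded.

z∈(-14.0000,0).

Set f=λy, z=hλ:
  y_{n+1} = y_n + z·[4/7·y_n + 3/7·y_{n+1}] ⇒ (1 − 3/7z)y_{n+1} = (1 + 4/7z)y_n
  Hence R(z) = (1 + 4/7z)/(1 − 3/7z).

Boundary: |R(x)|=1, x<0.
x=-0.96: |R|=0.3198
R=−1: 1+4/7x = −1+3/7x ⇒ -1/7x=2 ⇒ x=2/(-1/7)=-14.0000
Confirm numerically:
  x=-12.654: |R|=0.97006 <1
  x=-12.626: |R|=0.96938 <1
  x=-9.619: |R|=0.87782 <1
  x=-14.376: |R|=1.00750 >1
  x=-14.184: |R|=1.00371 >1
Stable set (-14.0000, 0).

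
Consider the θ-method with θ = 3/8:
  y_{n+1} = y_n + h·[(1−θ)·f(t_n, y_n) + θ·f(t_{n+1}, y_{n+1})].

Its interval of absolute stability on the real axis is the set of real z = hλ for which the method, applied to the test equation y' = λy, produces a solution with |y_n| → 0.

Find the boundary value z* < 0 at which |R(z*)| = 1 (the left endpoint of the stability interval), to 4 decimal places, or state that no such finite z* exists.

Set f=λy, z=hλ:
  y_{n+1} = y_n + z·[5/8·y_n + 3/8·y_{n+1}] ⇒ (1 − 3/8z)y_{n+1} = (1 + 5/8z)y_n
  ⇒ R(z) = (1 + 5/8z)/(1 − 3/8z).

Solve |R(x)|<1 on ℝ⁻.
x=-0.49: |R|=0.5861
R=−1: 1+5/8x = −1+3/8x ⇒ -1/4x=2 ⇒ x=2/(-1/4)=-8.0000
Confirm numerically:
  x=-7.797: |R|=0.98707 <1
  x=-5.470: |R|=0.79271 <1
  x=-4.665: |R|=0.69675 <1
  x=-4.167: |R|=0.62607 <1
  x=-8.437: |R|=1.02624 >1
  x=-8.385: |R|=1.02322 >1
  x=-8.174: |R|=1.01070 >1
So |R|<1 on (-8.0000, 0).

z* = -8.0000.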